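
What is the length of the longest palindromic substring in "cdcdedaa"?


Input: "cdcdedaa"
Checking substrings for palindromes:
  [0:3] "cdc" (len 3) => palindrome
  [1:4] "dcd" (len 3) => palindrome
  [3:6] "ded" (len 3) => palindrome
  [6:8] "aa" (len 2) => palindrome
Longest palindromic substring: "cdc" with length 3

3


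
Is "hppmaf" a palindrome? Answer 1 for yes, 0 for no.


Input: hppmaf
Reversed: fampph
  Compare pos 0 ('h') with pos 5 ('f'): MISMATCH
  Compare pos 1 ('p') with pos 4 ('a'): MISMATCH
  Compare pos 2 ('p') with pos 3 ('m'): MISMATCH
Result: not a palindrome

0


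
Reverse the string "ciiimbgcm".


Input: ciiimbgcm
Reading characters right to left:
  Position 8: 'm'
  Position 7: 'c'
  Position 6: 'g'
  Position 5: 'b'
  Position 4: 'm'
  Position 3: 'i'
  Position 2: 'i'
  Position 1: 'i'
  Position 0: 'c'
Reversed: mcgbmiiic

mcgbmiiic


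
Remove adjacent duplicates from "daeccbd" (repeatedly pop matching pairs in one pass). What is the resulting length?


Input: daeccbd
Stack-based adjacent duplicate removal:
  Read 'd': push. Stack: d
  Read 'a': push. Stack: da
  Read 'e': push. Stack: dae
  Read 'c': push. Stack: daec
  Read 'c': matches stack top 'c' => pop. Stack: dae
  Read 'b': push. Stack: daeb
  Read 'd': push. Stack: daebd
Final stack: "daebd" (length 5)

5


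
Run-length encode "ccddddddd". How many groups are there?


Input: ccddddddd
Scanning for consecutive runs:
  Group 1: 'c' x 2 (positions 0-1)
  Group 2: 'd' x 7 (positions 2-8)
Total groups: 2

2


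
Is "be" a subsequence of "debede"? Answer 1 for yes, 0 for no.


Check if "be" is a subsequence of "debede"
Greedy scan:
  Position 0 ('d'): no match needed
  Position 1 ('e'): no match needed
  Position 2 ('b'): matches sub[0] = 'b'
  Position 3 ('e'): matches sub[1] = 'e'
  Position 4 ('d'): no match needed
  Position 5 ('e'): no match needed
All 2 characters matched => is a subsequence

1


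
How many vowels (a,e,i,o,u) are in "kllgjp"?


Input: kllgjp
Checking each character:
  'k' at position 0: consonant
  'l' at position 1: consonant
  'l' at position 2: consonant
  'g' at position 3: consonant
  'j' at position 4: consonant
  'p' at position 5: consonant
Total vowels: 0

0


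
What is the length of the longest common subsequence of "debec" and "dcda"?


LCS of "debec" and "dcda"
DP table:
           d    c    d    a
      0    0    0    0    0
  d   0    1    1    1    1
  e   0    1    1    1    1
  b   0    1    1    1    1
  e   0    1    1    1    1
  c   0    1    2    2    2
LCS length = dp[5][4] = 2

2


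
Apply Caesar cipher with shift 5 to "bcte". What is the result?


Caesar cipher: shift "bcte" by 5
  'b' (pos 1) + 5 = pos 6 = 'g'
  'c' (pos 2) + 5 = pos 7 = 'h'
  't' (pos 19) + 5 = pos 24 = 'y'
  'e' (pos 4) + 5 = pos 9 = 'j'
Result: ghyj

ghyj


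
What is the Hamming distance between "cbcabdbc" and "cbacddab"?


Comparing "cbcabdbc" and "cbacddab" position by position:
  Position 0: 'c' vs 'c' => same
  Position 1: 'b' vs 'b' => same
  Position 2: 'c' vs 'a' => differ
  Position 3: 'a' vs 'c' => differ
  Position 4: 'b' vs 'd' => differ
  Position 5: 'd' vs 'd' => same
  Position 6: 'b' vs 'a' => differ
  Position 7: 'c' vs 'b' => differ
Total differences (Hamming distance): 5

5


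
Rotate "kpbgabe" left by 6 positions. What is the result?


Input: "kpbgabe", rotate left by 6
First 6 characters: "kpbgab"
Remaining characters: "e"
Concatenate remaining + first: "e" + "kpbgab" = "ekpbgab"

ekpbgab


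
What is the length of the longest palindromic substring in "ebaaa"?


Input: "ebaaa"
Checking substrings for palindromes:
  [2:5] "aaa" (len 3) => palindrome
  [2:4] "aa" (len 2) => palindrome
  [3:5] "aa" (len 2) => palindrome
Longest palindromic substring: "aaa" with length 3

3


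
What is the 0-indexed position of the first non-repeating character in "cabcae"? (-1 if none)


Input: cabcae
Character frequencies:
  'a': 2
  'b': 1
  'c': 2
  'e': 1
Scanning left to right for freq == 1:
  Position 0 ('c'): freq=2, skip
  Position 1 ('a'): freq=2, skip
  Position 2 ('b'): unique! => answer = 2

2


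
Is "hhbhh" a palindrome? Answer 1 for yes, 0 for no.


Input: hhbhh
Reversed: hhbhh
  Compare pos 0 ('h') with pos 4 ('h'): match
  Compare pos 1 ('h') with pos 3 ('h'): match
Result: palindrome

1


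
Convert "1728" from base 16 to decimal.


Input: "1728" in base 16
Positional expansion:
  Digit '1' (value 1) x 16^3 = 4096
  Digit '7' (value 7) x 16^2 = 1792
  Digit '2' (value 2) x 16^1 = 32
  Digit '8' (value 8) x 16^0 = 8
Sum = 5928

5928


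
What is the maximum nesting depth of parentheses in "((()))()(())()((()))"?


Input: "((()))()(())()((()))"
Tracking depth:
  Position 0 '(': depth becomes 1
  Position 1 '(': depth becomes 2
  Position 2 '(': depth becomes 3
  Position 3 ')': depth becomes 2
  Position 4 ')': depth becomes 1
  Position 5 ')': depth becomes 0
  Position 6 '(': depth becomes 1
  Position 7 ')': depth becomes 0
  Position 8 '(': depth becomes 1
  Position 9 '(': depth becomes 2
  Position 10 ')': depth becomes 1
  Position 11 ')': depth becomes 0
  Position 12 '(': depth becomes 1
  Position 13 ')': depth becomes 0
  Position 14 '(': depth becomes 1
  Position 15 '(': depth becomes 2
  Position 16 '(': depth becomes 3
  Position 17 ')': depth becomes 2
  Position 18 ')': depth becomes 1
  Position 19 ')': depth becomes 0
Maximum depth reached: 3

3


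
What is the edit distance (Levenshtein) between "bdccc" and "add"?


Computing edit distance: "bdccc" -> "add"
DP table:
           a    d    d
      0    1    2    3
  b   1    1    2    3
  d   2    2    1    2
  c   3    3    2    2
  c   4    4    3    3
  c   5    5    4    4
Edit distance = dp[5][3] = 4

4


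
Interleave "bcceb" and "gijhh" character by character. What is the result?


Interleaving "bcceb" and "gijhh":
  Position 0: 'b' from first, 'g' from second => "bg"
  Position 1: 'c' from first, 'i' from second => "ci"
  Position 2: 'c' from first, 'j' from second => "cj"
  Position 3: 'e' from first, 'h' from second => "eh"
  Position 4: 'b' from first, 'h' from second => "bh"
Result: bgcicjehbh

bgcicjehbh


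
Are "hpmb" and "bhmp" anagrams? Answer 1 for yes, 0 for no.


Strings: "hpmb", "bhmp"
Sorted first:  bhmp
Sorted second: bhmp
Sorted forms match => anagrams

1


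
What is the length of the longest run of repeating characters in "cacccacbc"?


Input: "cacccacbc"
Scanning for longest run:
  Position 1 ('a'): new char, reset run to 1
  Position 2 ('c'): new char, reset run to 1
  Position 3 ('c'): continues run of 'c', length=2
  Position 4 ('c'): continues run of 'c', length=3
  Position 5 ('a'): new char, reset run to 1
  Position 6 ('c'): new char, reset run to 1
  Position 7 ('b'): new char, reset run to 1
  Position 8 ('c'): new char, reset run to 1
Longest run: 'c' with length 3

3


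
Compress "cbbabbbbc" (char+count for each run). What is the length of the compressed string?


Input: cbbabbbbc
Runs:
  'c' x 1 => "c1"
  'b' x 2 => "b2"
  'a' x 1 => "a1"
  'b' x 4 => "b4"
  'c' x 1 => "c1"
Compressed: "c1b2a1b4c1"
Compressed length: 10

10


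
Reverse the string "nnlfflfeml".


Input: nnlfflfeml
Reading characters right to left:
  Position 9: 'l'
  Position 8: 'm'
  Position 7: 'e'
  Position 6: 'f'
  Position 5: 'l'
  Position 4: 'f'
  Position 3: 'f'
  Position 2: 'l'
  Position 1: 'n'
  Position 0: 'n'
Reversed: lmeflfflnn

lmeflfflnn


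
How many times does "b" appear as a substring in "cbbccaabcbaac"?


Searching for "b" in "cbbccaabcbaac"
Scanning each position:
  Position 0: "c" => no
  Position 1: "b" => MATCH
  Position 2: "b" => MATCH
  Position 3: "c" => no
  Position 4: "c" => no
  Position 5: "a" => no
  Position 6: "a" => no
  Position 7: "b" => MATCH
  Position 8: "c" => no
  Position 9: "b" => MATCH
  Position 10: "a" => no
  Position 11: "a" => no
  Position 12: "c" => no
Total occurrences: 4

4


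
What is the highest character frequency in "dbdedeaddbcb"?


Input: dbdedeaddbcb
Character counts:
  'a': 1
  'b': 3
  'c': 1
  'd': 5
  'e': 2
Maximum frequency: 5

5


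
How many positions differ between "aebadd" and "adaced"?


Comparing "aebadd" and "adaced" position by position:
  Position 0: 'a' vs 'a' => same
  Position 1: 'e' vs 'd' => DIFFER
  Position 2: 'b' vs 'a' => DIFFER
  Position 3: 'a' vs 'c' => DIFFER
  Position 4: 'd' vs 'e' => DIFFER
  Position 5: 'd' vs 'd' => same
Positions that differ: 4

4


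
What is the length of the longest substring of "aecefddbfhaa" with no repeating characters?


Input: "aecefddbfhaa"
Sliding window (track last position of each char):
  Position 0 ('a'): window [0,0] length 1 -- new best
  Position 1 ('e'): window [0,1] length 2 -- new best
  Position 2 ('c'): window [0,2] length 3 -- new best
  Position 3 ('e'): repeat (last at 1), move window start to 2
  Position 3 ('e'): window [2,3] length 2
  Position 4 ('f'): window [2,4] length 3
  Position 5 ('d'): window [2,5] length 4 -- new best
  Position 6 ('d'): repeat (last at 5), move window start to 6
  Position 6 ('d'): window [6,6] length 1
  Position 7 ('b'): window [6,7] length 2
  Position 8 ('f'): window [6,8] length 3
  Position 9 ('h'): window [6,9] length 4
  Position 10 ('a'): window [6,10] length 5 -- new best
  Position 11 ('a'): repeat (last at 10), move window start to 11
  Position 11 ('a'): window [11,11] length 1
Longest substring with no repeats: "dbfha" with length 5

5


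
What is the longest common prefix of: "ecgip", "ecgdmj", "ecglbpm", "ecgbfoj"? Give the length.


Words: ecgip, ecgdmj, ecglbpm, ecgbfoj
  Position 0: all 'e' => match
  Position 1: all 'c' => match
  Position 2: all 'g' => match
  Position 3: ('i', 'd', 'l', 'b') => mismatch, stop
LCP = "ecg" (length 3)

3


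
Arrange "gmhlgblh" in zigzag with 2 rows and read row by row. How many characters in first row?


Zigzag "gmhlgblh" into 2 rows:
Placing characters:
  'g' => row 0
  'm' => row 1
  'h' => row 0
  'l' => row 1
  'g' => row 0
  'b' => row 1
  'l' => row 0
  'h' => row 1
Rows:
  Row 0: "ghgl"
  Row 1: "mlbh"
First row length: 4

4


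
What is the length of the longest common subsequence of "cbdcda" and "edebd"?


LCS of "cbdcda" and "edebd"
DP table:
           e    d    e    b    d
      0    0    0    0    0    0
  c   0    0    0    0    0    0
  b   0    0    0    0    1    1
  d   0    0    1    1    1    2
  c   0    0    1    1    1    2
  d   0    0    1    1    1    2
  a   0    0    1    1    1    2
LCS length = dp[6][5] = 2

2


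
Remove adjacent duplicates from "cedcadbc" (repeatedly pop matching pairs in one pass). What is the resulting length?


Input: cedcadbc
Stack-based adjacent duplicate removal:
  Read 'c': push. Stack: c
  Read 'e': push. Stack: ce
  Read 'd': push. Stack: ced
  Read 'c': push. Stack: cedc
  Read 'a': push. Stack: cedca
  Read 'd': push. Stack: cedcad
  Read 'b': push. Stack: cedcadb
  Read 'c': push. Stack: cedcadbc
Final stack: "cedcadbc" (length 8)

8


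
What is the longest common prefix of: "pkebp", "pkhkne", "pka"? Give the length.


Words: pkebp, pkhkne, pka
  Position 0: all 'p' => match
  Position 1: all 'k' => match
  Position 2: ('e', 'h', 'a') => mismatch, stop
LCP = "pk" (length 2)

2


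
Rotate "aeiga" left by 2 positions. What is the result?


Input: "aeiga", rotate left by 2
First 2 characters: "ae"
Remaining characters: "iga"
Concatenate remaining + first: "iga" + "ae" = "igaae"

igaae


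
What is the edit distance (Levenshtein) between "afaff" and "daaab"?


Computing edit distance: "afaff" -> "daaab"
DP table:
           d    a    a    a    b
      0    1    2    3    4    5
  a   1    1    1    2    3    4
  f   2    2    2    2    3    4
  a   3    3    2    2    2    3
  f   4    4    3    3    3    3
  f   5    5    4    4    4    4
Edit distance = dp[5][5] = 4

4


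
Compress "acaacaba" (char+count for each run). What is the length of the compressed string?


Input: acaacaba
Runs:
  'a' x 1 => "a1"
  'c' x 1 => "c1"
  'a' x 2 => "a2"
  'c' x 1 => "c1"
  'a' x 1 => "a1"
  'b' x 1 => "b1"
  'a' x 1 => "a1"
Compressed: "a1c1a2c1a1b1a1"
Compressed length: 14

14


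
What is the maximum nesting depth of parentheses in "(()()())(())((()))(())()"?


Input: "(()()())(())((()))(())()"
Tracking depth:
  Position 0 '(': depth becomes 1
  Position 1 '(': depth becomes 2
  Position 2 ')': depth becomes 1
  Position 3 '(': depth becomes 2
  Position 4 ')': depth becomes 1
  Position 5 '(': depth becomes 2
  Position 6 ')': depth becomes 1
  Position 7 ')': depth becomes 0
  Position 8 '(': depth becomes 1
  Position 9 '(': depth becomes 2
  Position 10 ')': depth becomes 1
  Position 11 ')': depth becomes 0
  Position 12 '(': depth becomes 1
  Position 13 '(': depth becomes 2
  Position 14 '(': depth becomes 3
  Position 15 ')': depth becomes 2
  Position 16 ')': depth becomes 1
  Position 17 ')': depth becomes 0
  Position 18 '(': depth becomes 1
  Position 19 '(': depth becomes 2
  Position 20 ')': depth becomes 1
  Position 21 ')': depth becomes 0
  Position 22 '(': depth becomes 1
  Position 23 ')': depth becomes 0
Maximum depth reached: 3

3


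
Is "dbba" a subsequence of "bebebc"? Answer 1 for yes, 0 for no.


Check if "dbba" is a subsequence of "bebebc"
Greedy scan:
  Position 0 ('b'): no match needed
  Position 1 ('e'): no match needed
  Position 2 ('b'): no match needed
  Position 3 ('e'): no match needed
  Position 4 ('b'): no match needed
  Position 5 ('c'): no match needed
Only matched 0/4 characters => not a subsequence

0


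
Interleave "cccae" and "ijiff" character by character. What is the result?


Interleaving "cccae" and "ijiff":
  Position 0: 'c' from first, 'i' from second => "ci"
  Position 1: 'c' from first, 'j' from second => "cj"
  Position 2: 'c' from first, 'i' from second => "ci"
  Position 3: 'a' from first, 'f' from second => "af"
  Position 4: 'e' from first, 'f' from second => "ef"
Result: cicjciafef

cicjciafef


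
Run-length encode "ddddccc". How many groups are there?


Input: ddddccc
Scanning for consecutive runs:
  Group 1: 'd' x 4 (positions 0-3)
  Group 2: 'c' x 3 (positions 4-6)
Total groups: 2

2


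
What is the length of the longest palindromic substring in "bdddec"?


Input: "bdddec"
Checking substrings for palindromes:
  [1:4] "ddd" (len 3) => palindrome
  [1:3] "dd" (len 2) => palindrome
  [2:4] "dd" (len 2) => palindrome
Longest palindromic substring: "ddd" with length 3

3


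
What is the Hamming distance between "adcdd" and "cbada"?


Comparing "adcdd" and "cbada" position by position:
  Position 0: 'a' vs 'c' => differ
  Position 1: 'd' vs 'b' => differ
  Position 2: 'c' vs 'a' => differ
  Position 3: 'd' vs 'd' => same
  Position 4: 'd' vs 'a' => differ
Total differences (Hamming distance): 4

4


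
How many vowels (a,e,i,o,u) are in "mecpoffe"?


Input: mecpoffe
Checking each character:
  'm' at position 0: consonant
  'e' at position 1: vowel (running total: 1)
  'c' at position 2: consonant
  'p' at position 3: consonant
  'o' at position 4: vowel (running total: 2)
  'f' at position 5: consonant
  'f' at position 6: consonant
  'e' at position 7: vowel (running total: 3)
Total vowels: 3

3


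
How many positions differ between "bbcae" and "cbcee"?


Comparing "bbcae" and "cbcee" position by position:
  Position 0: 'b' vs 'c' => DIFFER
  Position 1: 'b' vs 'b' => same
  Position 2: 'c' vs 'c' => same
  Position 3: 'a' vs 'e' => DIFFER
  Position 4: 'e' vs 'e' => same
Positions that differ: 2

2


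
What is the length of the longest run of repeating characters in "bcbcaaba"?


Input: "bcbcaaba"
Scanning for longest run:
  Position 1 ('c'): new char, reset run to 1
  Position 2 ('b'): new char, reset run to 1
  Position 3 ('c'): new char, reset run to 1
  Position 4 ('a'): new char, reset run to 1
  Position 5 ('a'): continues run of 'a', length=2
  Position 6 ('b'): new char, reset run to 1
  Position 7 ('a'): new char, reset run to 1
Longest run: 'a' with length 2

2


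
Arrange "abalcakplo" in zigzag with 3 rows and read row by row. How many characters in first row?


Zigzag "abalcakplo" into 3 rows:
Placing characters:
  'a' => row 0
  'b' => row 1
  'a' => row 2
  'l' => row 1
  'c' => row 0
  'a' => row 1
  'k' => row 2
  'p' => row 1
  'l' => row 0
  'o' => row 1
Rows:
  Row 0: "acl"
  Row 1: "blapo"
  Row 2: "ak"
First row length: 3

3


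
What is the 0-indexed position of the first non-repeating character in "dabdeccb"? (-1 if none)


Input: dabdeccb
Character frequencies:
  'a': 1
  'b': 2
  'c': 2
  'd': 2
  'e': 1
Scanning left to right for freq == 1:
  Position 0 ('d'): freq=2, skip
  Position 1 ('a'): unique! => answer = 1

1


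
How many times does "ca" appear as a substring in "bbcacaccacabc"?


Searching for "ca" in "bbcacaccacabc"
Scanning each position:
  Position 0: "bb" => no
  Position 1: "bc" => no
  Position 2: "ca" => MATCH
  Position 3: "ac" => no
  Position 4: "ca" => MATCH
  Position 5: "ac" => no
  Position 6: "cc" => no
  Position 7: "ca" => MATCH
  Position 8: "ac" => no
  Position 9: "ca" => MATCH
  Position 10: "ab" => no
  Position 11: "bc" => no
Total occurrences: 4

4


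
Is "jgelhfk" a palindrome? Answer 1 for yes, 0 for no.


Input: jgelhfk
Reversed: kfhlegj
  Compare pos 0 ('j') with pos 6 ('k'): MISMATCH
  Compare pos 1 ('g') with pos 5 ('f'): MISMATCH
  Compare pos 2 ('e') with pos 4 ('h'): MISMATCH
Result: not a palindrome

0


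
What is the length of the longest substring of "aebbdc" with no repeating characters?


Input: "aebbdc"
Sliding window (track last position of each char):
  Position 0 ('a'): window [0,0] length 1 -- new best
  Position 1 ('e'): window [0,1] length 2 -- new best
  Position 2 ('b'): window [0,2] length 3 -- new best
  Position 3 ('b'): repeat (last at 2), move window start to 3
  Position 3 ('b'): window [3,3] length 1
  Position 4 ('d'): window [3,4] length 2
  Position 5 ('c'): window [3,5] length 3
Longest substring with no repeats: "aeb" with length 3

3


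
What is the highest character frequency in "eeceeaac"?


Input: eeceeaac
Character counts:
  'a': 2
  'c': 2
  'e': 4
Maximum frequency: 4

4


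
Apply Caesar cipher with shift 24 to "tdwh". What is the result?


Caesar cipher: shift "tdwh" by 24
  't' (pos 19) + 24 = pos 17 = 'r'
  'd' (pos 3) + 24 = pos 1 = 'b'
  'w' (pos 22) + 24 = pos 20 = 'u'
  'h' (pos 7) + 24 = pos 5 = 'f'
Result: rbuf

rbuf


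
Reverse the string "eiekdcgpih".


Input: eiekdcgpih
Reading characters right to left:
  Position 9: 'h'
  Position 8: 'i'
  Position 7: 'p'
  Position 6: 'g'
  Position 5: 'c'
  Position 4: 'd'
  Position 3: 'k'
  Position 2: 'e'
  Position 1: 'i'
  Position 0: 'e'
Reversed: hipgcdkeie

hipgcdkeie


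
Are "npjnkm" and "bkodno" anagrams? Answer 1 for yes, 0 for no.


Strings: "npjnkm", "bkodno"
Sorted first:  jkmnnp
Sorted second: bdknoo
Differ at position 0: 'j' vs 'b' => not anagrams

0


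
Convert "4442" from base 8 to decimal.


Input: "4442" in base 8
Positional expansion:
  Digit '4' (value 4) x 8^3 = 2048
  Digit '4' (value 4) x 8^2 = 256
  Digit '4' (value 4) x 8^1 = 32
  Digit '2' (value 2) x 8^0 = 2
Sum = 2338

2338


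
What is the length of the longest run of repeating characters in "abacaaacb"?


Input: "abacaaacb"
Scanning for longest run:
  Position 1 ('b'): new char, reset run to 1
  Position 2 ('a'): new char, reset run to 1
  Position 3 ('c'): new char, reset run to 1
  Position 4 ('a'): new char, reset run to 1
  Position 5 ('a'): continues run of 'a', length=2
  Position 6 ('a'): continues run of 'a', length=3
  Position 7 ('c'): new char, reset run to 1
  Position 8 ('b'): new char, reset run to 1
Longest run: 'a' with length 3

3


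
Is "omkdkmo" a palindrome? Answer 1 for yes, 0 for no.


Input: omkdkmo
Reversed: omkdkmo
  Compare pos 0 ('o') with pos 6 ('o'): match
  Compare pos 1 ('m') with pos 5 ('m'): match
  Compare pos 2 ('k') with pos 4 ('k'): match
Result: palindrome

1


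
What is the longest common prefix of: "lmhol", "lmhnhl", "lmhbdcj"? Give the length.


Words: lmhol, lmhnhl, lmhbdcj
  Position 0: all 'l' => match
  Position 1: all 'm' => match
  Position 2: all 'h' => match
  Position 3: ('o', 'n', 'b') => mismatch, stop
LCP = "lmh" (length 3)

3


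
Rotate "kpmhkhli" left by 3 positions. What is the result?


Input: "kpmhkhli", rotate left by 3
First 3 characters: "kpm"
Remaining characters: "hkhli"
Concatenate remaining + first: "hkhli" + "kpm" = "hkhlikpm"

hkhlikpm


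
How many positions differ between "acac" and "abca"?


Comparing "acac" and "abca" position by position:
  Position 0: 'a' vs 'a' => same
  Position 1: 'c' vs 'b' => DIFFER
  Position 2: 'a' vs 'c' => DIFFER
  Position 3: 'c' vs 'a' => DIFFER
Positions that differ: 3

3


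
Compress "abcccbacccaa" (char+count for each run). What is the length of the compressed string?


Input: abcccbacccaa
Runs:
  'a' x 1 => "a1"
  'b' x 1 => "b1"
  'c' x 3 => "c3"
  'b' x 1 => "b1"
  'a' x 1 => "a1"
  'c' x 3 => "c3"
  'a' x 2 => "a2"
Compressed: "a1b1c3b1a1c3a2"
Compressed length: 14

14


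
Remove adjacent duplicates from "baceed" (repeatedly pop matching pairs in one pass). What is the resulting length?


Input: baceed
Stack-based adjacent duplicate removal:
  Read 'b': push. Stack: b
  Read 'a': push. Stack: ba
  Read 'c': push. Stack: bac
  Read 'e': push. Stack: bace
  Read 'e': matches stack top 'e' => pop. Stack: bac
  Read 'd': push. Stack: bacd
Final stack: "bacd" (length 4)

4


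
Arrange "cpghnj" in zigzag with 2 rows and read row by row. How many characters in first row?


Zigzag "cpghnj" into 2 rows:
Placing characters:
  'c' => row 0
  'p' => row 1
  'g' => row 0
  'h' => row 1
  'n' => row 0
  'j' => row 1
Rows:
  Row 0: "cgn"
  Row 1: "phj"
First row length: 3

3


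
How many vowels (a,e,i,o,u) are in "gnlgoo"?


Input: gnlgoo
Checking each character:
  'g' at position 0: consonant
  'n' at position 1: consonant
  'l' at position 2: consonant
  'g' at position 3: consonant
  'o' at position 4: vowel (running total: 1)
  'o' at position 5: vowel (running total: 2)
Total vowels: 2

2


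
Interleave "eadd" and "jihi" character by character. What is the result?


Interleaving "eadd" and "jihi":
  Position 0: 'e' from first, 'j' from second => "ej"
  Position 1: 'a' from first, 'i' from second => "ai"
  Position 2: 'd' from first, 'h' from second => "dh"
  Position 3: 'd' from first, 'i' from second => "di"
Result: ejaidhdi

ejaidhdi


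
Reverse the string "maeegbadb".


Input: maeegbadb
Reading characters right to left:
  Position 8: 'b'
  Position 7: 'd'
  Position 6: 'a'
  Position 5: 'b'
  Position 4: 'g'
  Position 3: 'e'
  Position 2: 'e'
  Position 1: 'a'
  Position 0: 'm'
Reversed: bdabgeeam

bdabgeeam


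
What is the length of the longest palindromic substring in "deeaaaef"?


Input: "deeaaaef"
Checking substrings for palindromes:
  [2:7] "eaaae" (len 5) => palindrome
  [3:6] "aaa" (len 3) => palindrome
  [1:3] "ee" (len 2) => palindrome
  [3:5] "aa" (len 2) => palindrome
  [4:6] "aa" (len 2) => palindrome
Longest palindromic substring: "eaaae" with length 5

5


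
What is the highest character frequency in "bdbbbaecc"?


Input: bdbbbaecc
Character counts:
  'a': 1
  'b': 4
  'c': 2
  'd': 1
  'e': 1
Maximum frequency: 4

4


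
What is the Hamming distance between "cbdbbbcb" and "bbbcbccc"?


Comparing "cbdbbbcb" and "bbbcbccc" position by position:
  Position 0: 'c' vs 'b' => differ
  Position 1: 'b' vs 'b' => same
  Position 2: 'd' vs 'b' => differ
  Position 3: 'b' vs 'c' => differ
  Position 4: 'b' vs 'b' => same
  Position 5: 'b' vs 'c' => differ
  Position 6: 'c' vs 'c' => same
  Position 7: 'b' vs 'c' => differ
Total differences (Hamming distance): 5

5


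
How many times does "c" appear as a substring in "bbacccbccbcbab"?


Searching for "c" in "bbacccbccbcbab"
Scanning each position:
  Position 0: "b" => no
  Position 1: "b" => no
  Position 2: "a" => no
  Position 3: "c" => MATCH
  Position 4: "c" => MATCH
  Position 5: "c" => MATCH
  Position 6: "b" => no
  Position 7: "c" => MATCH
  Position 8: "c" => MATCH
  Position 9: "b" => no
  Position 10: "c" => MATCH
  Position 11: "b" => no
  Position 12: "a" => no
  Position 13: "b" => no
Total occurrences: 6

6


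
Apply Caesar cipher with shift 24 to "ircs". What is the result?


Caesar cipher: shift "ircs" by 24
  'i' (pos 8) + 24 = pos 6 = 'g'
  'r' (pos 17) + 24 = pos 15 = 'p'
  'c' (pos 2) + 24 = pos 0 = 'a'
  's' (pos 18) + 24 = pos 16 = 'q'
Result: gpaq

gpaq


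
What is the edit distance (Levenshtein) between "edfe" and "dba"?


Computing edit distance: "edfe" -> "dba"
DP table:
           d    b    a
      0    1    2    3
  e   1    1    2    3
  d   2    1    2    3
  f   3    2    2    3
  e   4    3    3    3
Edit distance = dp[4][3] = 3

3


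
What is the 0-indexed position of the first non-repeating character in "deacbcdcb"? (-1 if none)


Input: deacbcdcb
Character frequencies:
  'a': 1
  'b': 2
  'c': 3
  'd': 2
  'e': 1
Scanning left to right for freq == 1:
  Position 0 ('d'): freq=2, skip
  Position 1 ('e'): unique! => answer = 1

1


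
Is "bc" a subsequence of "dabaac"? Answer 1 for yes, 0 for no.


Check if "bc" is a subsequence of "dabaac"
Greedy scan:
  Position 0 ('d'): no match needed
  Position 1 ('a'): no match needed
  Position 2 ('b'): matches sub[0] = 'b'
  Position 3 ('a'): no match needed
  Position 4 ('a'): no match needed
  Position 5 ('c'): matches sub[1] = 'c'
All 2 characters matched => is a subsequence

1


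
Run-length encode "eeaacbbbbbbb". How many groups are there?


Input: eeaacbbbbbbb
Scanning for consecutive runs:
  Group 1: 'e' x 2 (positions 0-1)
  Group 2: 'a' x 2 (positions 2-3)
  Group 3: 'c' x 1 (positions 4-4)
  Group 4: 'b' x 7 (positions 5-11)
Total groups: 4

4


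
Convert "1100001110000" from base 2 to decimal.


Input: "1100001110000" in base 2
Positional expansion:
  Digit '1' (value 1) x 2^12 = 4096
  Digit '1' (value 1) x 2^11 = 2048
  Digit '0' (value 0) x 2^10 = 0
  Digit '0' (value 0) x 2^9 = 0
  Digit '0' (value 0) x 2^8 = 0
  Digit '0' (value 0) x 2^7 = 0
  Digit '1' (value 1) x 2^6 = 64
  Digit '1' (value 1) x 2^5 = 32
  Digit '1' (value 1) x 2^4 = 16
  Digit '0' (value 0) x 2^3 = 0
  Digit '0' (value 0) x 2^2 = 0
  Digit '0' (value 0) x 2^1 = 0
  Digit '0' (value 0) x 2^0 = 0
Sum = 6256

6256


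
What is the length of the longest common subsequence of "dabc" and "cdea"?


LCS of "dabc" and "cdea"
DP table:
           c    d    e    a
      0    0    0    0    0
  d   0    0    1    1    1
  a   0    0    1    1    2
  b   0    0    1    1    2
  c   0    1    1    1    2
LCS length = dp[4][4] = 2

2


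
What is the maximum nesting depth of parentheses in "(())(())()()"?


Input: "(())(())()()"
Tracking depth:
  Position 0 '(': depth becomes 1
  Position 1 '(': depth becomes 2
  Position 2 ')': depth becomes 1
  Position 3 ')': depth becomes 0
  Position 4 '(': depth becomes 1
  Position 5 '(': depth becomes 2
  Position 6 ')': depth becomes 1
  Position 7 ')': depth becomes 0
  Position 8 '(': depth becomes 1
  Position 9 ')': depth becomes 0
  Position 10 '(': depth becomes 1
  Position 11 ')': depth becomes 0
Maximum depth reached: 2

2


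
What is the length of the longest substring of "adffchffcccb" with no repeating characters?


Input: "adffchffcccb"
Sliding window (track last position of each char):
  Position 0 ('a'): window [0,0] length 1 -- new best
  Position 1 ('d'): window [0,1] length 2 -- new best
  Position 2 ('f'): window [0,2] length 3 -- new best
  Position 3 ('f'): repeat (last at 2), move window start to 3
  Position 3 ('f'): window [3,3] length 1
  Position 4 ('c'): window [3,4] length 2
  Position 5 ('h'): window [3,5] length 3
  Position 6 ('f'): repeat (last at 3), move window start to 4
  Position 6 ('f'): window [4,6] length 3
  Position 7 ('f'): repeat (last at 6), move window start to 7
  Position 7 ('f'): window [7,7] length 1
  Position 8 ('c'): window [7,8] length 2
  Position 9 ('c'): repeat (last at 8), move window start to 9
  Position 9 ('c'): window [9,9] length 1
  Position 10 ('c'): repeat (last at 9), move window start to 10
  Position 10 ('c'): window [10,10] length 1
  Position 11 ('b'): window [10,11] length 2
Longest substring with no repeats: "adf" with length 3

3


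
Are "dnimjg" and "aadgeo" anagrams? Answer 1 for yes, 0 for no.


Strings: "dnimjg", "aadgeo"
Sorted first:  dgijmn
Sorted second: aadego
Differ at position 0: 'd' vs 'a' => not anagrams

0


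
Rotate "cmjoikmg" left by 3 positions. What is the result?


Input: "cmjoikmg", rotate left by 3
First 3 characters: "cmj"
Remaining characters: "oikmg"
Concatenate remaining + first: "oikmg" + "cmj" = "oikmgcmj"

oikmgcmj


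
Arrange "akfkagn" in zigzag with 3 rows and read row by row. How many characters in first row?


Zigzag "akfkagn" into 3 rows:
Placing characters:
  'a' => row 0
  'k' => row 1
  'f' => row 2
  'k' => row 1
  'a' => row 0
  'g' => row 1
  'n' => row 2
Rows:
  Row 0: "aa"
  Row 1: "kkg"
  Row 2: "fn"
First row length: 2

2


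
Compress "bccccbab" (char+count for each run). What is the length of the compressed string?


Input: bccccbab
Runs:
  'b' x 1 => "b1"
  'c' x 4 => "c4"
  'b' x 1 => "b1"
  'a' x 1 => "a1"
  'b' x 1 => "b1"
Compressed: "b1c4b1a1b1"
Compressed length: 10

10


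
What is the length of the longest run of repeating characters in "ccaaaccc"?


Input: "ccaaaccc"
Scanning for longest run:
  Position 1 ('c'): continues run of 'c', length=2
  Position 2 ('a'): new char, reset run to 1
  Position 3 ('a'): continues run of 'a', length=2
  Position 4 ('a'): continues run of 'a', length=3
  Position 5 ('c'): new char, reset run to 1
  Position 6 ('c'): continues run of 'c', length=2
  Position 7 ('c'): continues run of 'c', length=3
Longest run: 'a' with length 3

3


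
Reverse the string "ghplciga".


Input: ghplciga
Reading characters right to left:
  Position 7: 'a'
  Position 6: 'g'
  Position 5: 'i'
  Position 4: 'c'
  Position 3: 'l'
  Position 2: 'p'
  Position 1: 'h'
  Position 0: 'g'
Reversed: agiclphg

agiclphg


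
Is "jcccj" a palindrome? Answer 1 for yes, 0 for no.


Input: jcccj
Reversed: jcccj
  Compare pos 0 ('j') with pos 4 ('j'): match
  Compare pos 1 ('c') with pos 3 ('c'): match
Result: palindrome

1


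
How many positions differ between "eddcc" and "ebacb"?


Comparing "eddcc" and "ebacb" position by position:
  Position 0: 'e' vs 'e' => same
  Position 1: 'd' vs 'b' => DIFFER
  Position 2: 'd' vs 'a' => DIFFER
  Position 3: 'c' vs 'c' => same
  Position 4: 'c' vs 'b' => DIFFER
Positions that differ: 3

3


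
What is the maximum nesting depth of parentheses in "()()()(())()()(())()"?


Input: "()()()(())()()(())()"
Tracking depth:
  Position 0 '(': depth becomes 1
  Position 1 ')': depth becomes 0
  Position 2 '(': depth becomes 1
  Position 3 ')': depth becomes 0
  Position 4 '(': depth becomes 1
  Position 5 ')': depth becomes 0
  Position 6 '(': depth becomes 1
  Position 7 '(': depth becomes 2
  Position 8 ')': depth becomes 1
  Position 9 ')': depth becomes 0
  Position 10 '(': depth becomes 1
  Position 11 ')': depth becomes 0
  Position 12 '(': depth becomes 1
  Position 13 ')': depth becomes 0
  Position 14 '(': depth becomes 1
  Position 15 '(': depth becomes 2
  Position 16 ')': depth becomes 1
  Position 17 ')': depth becomes 0
  Position 18 '(': depth becomes 1
  Position 19 ')': depth becomes 0
Maximum depth reached: 2

2


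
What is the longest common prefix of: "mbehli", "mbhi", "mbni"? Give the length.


Words: mbehli, mbhi, mbni
  Position 0: all 'm' => match
  Position 1: all 'b' => match
  Position 2: ('e', 'h', 'n') => mismatch, stop
LCP = "mb" (length 2)

2


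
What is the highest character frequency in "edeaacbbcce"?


Input: edeaacbbcce
Character counts:
  'a': 2
  'b': 2
  'c': 3
  'd': 1
  'e': 3
Maximum frequency: 3

3


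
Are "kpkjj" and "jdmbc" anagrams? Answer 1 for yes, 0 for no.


Strings: "kpkjj", "jdmbc"
Sorted first:  jjkkp
Sorted second: bcdjm
Differ at position 0: 'j' vs 'b' => not anagrams

0


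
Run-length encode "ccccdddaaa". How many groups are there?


Input: ccccdddaaa
Scanning for consecutive runs:
  Group 1: 'c' x 4 (positions 0-3)
  Group 2: 'd' x 3 (positions 4-6)
  Group 3: 'a' x 3 (positions 7-9)
Total groups: 3

3


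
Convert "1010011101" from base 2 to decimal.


Input: "1010011101" in base 2
Positional expansion:
  Digit '1' (value 1) x 2^9 = 512
  Digit '0' (value 0) x 2^8 = 0
  Digit '1' (value 1) x 2^7 = 128
  Digit '0' (value 0) x 2^6 = 0
  Digit '0' (value 0) x 2^5 = 0
  Digit '1' (value 1) x 2^4 = 16
  Digit '1' (value 1) x 2^3 = 8
  Digit '1' (value 1) x 2^2 = 4
  Digit '0' (value 0) x 2^1 = 0
  Digit '1' (value 1) x 2^0 = 1
Sum = 669

669


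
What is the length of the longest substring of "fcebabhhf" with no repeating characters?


Input: "fcebabhhf"
Sliding window (track last position of each char):
  Position 0 ('f'): window [0,0] length 1 -- new best
  Position 1 ('c'): window [0,1] length 2 -- new best
  Position 2 ('e'): window [0,2] length 3 -- new best
  Position 3 ('b'): window [0,3] length 4 -- new best
  Position 4 ('a'): window [0,4] length 5 -- new best
  Position 5 ('b'): repeat (last at 3), move window start to 4
  Position 5 ('b'): window [4,5] length 2
  Position 6 ('h'): window [4,6] length 3
  Position 7 ('h'): repeat (last at 6), move window start to 7
  Position 7 ('h'): window [7,7] length 1
  Position 8 ('f'): window [7,8] length 2
Longest substring with no repeats: "fceba" with length 5

5


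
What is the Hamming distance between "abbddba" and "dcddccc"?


Comparing "abbddba" and "dcddccc" position by position:
  Position 0: 'a' vs 'd' => differ
  Position 1: 'b' vs 'c' => differ
  Position 2: 'b' vs 'd' => differ
  Position 3: 'd' vs 'd' => same
  Position 4: 'd' vs 'c' => differ
  Position 5: 'b' vs 'c' => differ
  Position 6: 'a' vs 'c' => differ
Total differences (Hamming distance): 6

6


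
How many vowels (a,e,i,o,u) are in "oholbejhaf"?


Input: oholbejhaf
Checking each character:
  'o' at position 0: vowel (running total: 1)
  'h' at position 1: consonant
  'o' at position 2: vowel (running total: 2)
  'l' at position 3: consonant
  'b' at position 4: consonant
  'e' at position 5: vowel (running total: 3)
  'j' at position 6: consonant
  'h' at position 7: consonant
  'a' at position 8: vowel (running total: 4)
  'f' at position 9: consonant
Total vowels: 4

4


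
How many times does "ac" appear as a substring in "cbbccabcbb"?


Searching for "ac" in "cbbccabcbb"
Scanning each position:
  Position 0: "cb" => no
  Position 1: "bb" => no
  Position 2: "bc" => no
  Position 3: "cc" => no
  Position 4: "ca" => no
  Position 5: "ab" => no
  Position 6: "bc" => no
  Position 7: "cb" => no
  Position 8: "bb" => no
Total occurrences: 0

0


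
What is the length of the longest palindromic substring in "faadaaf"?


Input: "faadaaf"
Checking substrings for palindromes:
  [0:7] "faadaaf" (len 7) => palindrome
  [1:6] "aadaa" (len 5) => palindrome
  [2:5] "ada" (len 3) => palindrome
  [1:3] "aa" (len 2) => palindrome
  [4:6] "aa" (len 2) => palindrome
Longest palindromic substring: "faadaaf" with length 7

7


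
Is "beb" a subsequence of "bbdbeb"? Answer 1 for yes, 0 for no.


Check if "beb" is a subsequence of "bbdbeb"
Greedy scan:
  Position 0 ('b'): matches sub[0] = 'b'
  Position 1 ('b'): no match needed
  Position 2 ('d'): no match needed
  Position 3 ('b'): no match needed
  Position 4 ('e'): matches sub[1] = 'e'
  Position 5 ('b'): matches sub[2] = 'b'
All 3 characters matched => is a subsequence

1


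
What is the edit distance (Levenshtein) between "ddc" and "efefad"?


Computing edit distance: "ddc" -> "efefad"
DP table:
           e    f    e    f    a    d
      0    1    2    3    4    5    6
  d   1    1    2    3    4    5    5
  d   2    2    2    3    4    5    5
  c   3    3    3    3    4    5    6
Edit distance = dp[3][6] = 6

6


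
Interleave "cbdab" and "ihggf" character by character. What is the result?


Interleaving "cbdab" and "ihggf":
  Position 0: 'c' from first, 'i' from second => "ci"
  Position 1: 'b' from first, 'h' from second => "bh"
  Position 2: 'd' from first, 'g' from second => "dg"
  Position 3: 'a' from first, 'g' from second => "ag"
  Position 4: 'b' from first, 'f' from second => "bf"
Result: cibhdgagbf

cibhdgagbf


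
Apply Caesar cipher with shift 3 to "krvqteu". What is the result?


Caesar cipher: shift "krvqteu" by 3
  'k' (pos 10) + 3 = pos 13 = 'n'
  'r' (pos 17) + 3 = pos 20 = 'u'
  'v' (pos 21) + 3 = pos 24 = 'y'
  'q' (pos 16) + 3 = pos 19 = 't'
  't' (pos 19) + 3 = pos 22 = 'w'
  'e' (pos 4) + 3 = pos 7 = 'h'
  'u' (pos 20) + 3 = pos 23 = 'x'
Result: nuytwhx

nuytwhx


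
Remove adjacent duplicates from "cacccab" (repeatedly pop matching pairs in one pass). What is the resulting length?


Input: cacccab
Stack-based adjacent duplicate removal:
  Read 'c': push. Stack: c
  Read 'a': push. Stack: ca
  Read 'c': push. Stack: cac
  Read 'c': matches stack top 'c' => pop. Stack: ca
  Read 'c': push. Stack: cac
  Read 'a': push. Stack: caca
  Read 'b': push. Stack: cacab
Final stack: "cacab" (length 5)

5


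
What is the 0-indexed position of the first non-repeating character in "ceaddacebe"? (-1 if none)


Input: ceaddacebe
Character frequencies:
  'a': 2
  'b': 1
  'c': 2
  'd': 2
  'e': 3
Scanning left to right for freq == 1:
  Position 0 ('c'): freq=2, skip
  Position 1 ('e'): freq=3, skip
  Position 2 ('a'): freq=2, skip
  Position 3 ('d'): freq=2, skip
  Position 4 ('d'): freq=2, skip
  Position 5 ('a'): freq=2, skip
  Position 6 ('c'): freq=2, skip
  Position 7 ('e'): freq=3, skip
  Position 8 ('b'): unique! => answer = 8

8


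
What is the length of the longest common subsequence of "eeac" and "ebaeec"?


LCS of "eeac" and "ebaeec"
DP table:
           e    b    a    e    e    c
      0    0    0    0    0    0    0
  e   0    1    1    1    1    1    1
  e   0    1    1    1    2    2    2
  a   0    1    1    2    2    2    2
  c   0    1    1    2    2    2    3
LCS length = dp[4][6] = 3

3


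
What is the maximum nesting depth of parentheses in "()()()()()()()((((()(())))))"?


Input: "()()()()()()()((((()(())))))"
Tracking depth:
  Position 0 '(': depth becomes 1
  Position 1 ')': depth becomes 0
  Position 2 '(': depth becomes 1
  Position 3 ')': depth becomes 0
  Position 4 '(': depth becomes 1
  Position 5 ')': depth becomes 0
  Position 6 '(': depth becomes 1
  Position 7 ')': depth becomes 0
  Position 8 '(': depth becomes 1
  Position 9 ')': depth becomes 0
  Position 10 '(': depth becomes 1
  Position 11 ')': depth becomes 0
  Position 12 '(': depth becomes 1
  Position 13 ')': depth becomes 0
  Position 14 '(': depth becomes 1
  Position 15 '(': depth becomes 2
  Position 16 '(': depth becomes 3
  Position 17 '(': depth becomes 4
  Position 18 '(': depth becomes 5
  Position 19 ')': depth becomes 4
  Position 20 '(': depth becomes 5
  Position 21 '(': depth becomes 6
  Position 22 ')': depth becomes 5
  Position 23 ')': depth becomes 4
  Position 24 ')': depth becomes 3
  Position 25 ')': depth becomes 2
  Position 26 ')': depth becomes 1
  Position 27 ')': depth becomes 0
Maximum depth reached: 6

6


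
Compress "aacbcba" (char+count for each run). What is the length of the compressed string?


Input: aacbcba
Runs:
  'a' x 2 => "a2"
  'c' x 1 => "c1"
  'b' x 1 => "b1"
  'c' x 1 => "c1"
  'b' x 1 => "b1"
  'a' x 1 => "a1"
Compressed: "a2c1b1c1b1a1"
Compressed length: 12

12


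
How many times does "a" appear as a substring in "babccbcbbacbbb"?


Searching for "a" in "babccbcbbacbbb"
Scanning each position:
  Position 0: "b" => no
  Position 1: "a" => MATCH
  Position 2: "b" => no
  Position 3: "c" => no
  Position 4: "c" => no
  Position 5: "b" => no
  Position 6: "c" => no
  Position 7: "b" => no
  Position 8: "b" => no
  Position 9: "a" => MATCH
  Position 10: "c" => no
  Position 11: "b" => no
  Position 12: "b" => no
  Position 13: "b" => no
Total occurrences: 2

2
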